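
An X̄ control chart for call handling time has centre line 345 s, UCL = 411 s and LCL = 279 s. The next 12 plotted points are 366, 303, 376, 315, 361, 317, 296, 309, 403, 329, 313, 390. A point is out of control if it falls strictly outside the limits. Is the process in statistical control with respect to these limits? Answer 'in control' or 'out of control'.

All 12 points lie within [279, 411].

in control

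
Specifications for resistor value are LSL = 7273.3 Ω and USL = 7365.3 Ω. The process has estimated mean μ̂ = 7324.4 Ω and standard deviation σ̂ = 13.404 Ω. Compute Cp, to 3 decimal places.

Cp = (USL − LSL) / (6σ̂) = (7365.3 − 7273.3) / (6 × 13.404) = 92.0000 / 80.4240 = 1.1439

1.144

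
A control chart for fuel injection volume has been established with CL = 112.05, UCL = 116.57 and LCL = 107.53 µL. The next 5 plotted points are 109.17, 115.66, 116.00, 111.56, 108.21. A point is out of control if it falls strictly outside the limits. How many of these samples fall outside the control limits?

All 5 points lie within [107.53, 116.57].

0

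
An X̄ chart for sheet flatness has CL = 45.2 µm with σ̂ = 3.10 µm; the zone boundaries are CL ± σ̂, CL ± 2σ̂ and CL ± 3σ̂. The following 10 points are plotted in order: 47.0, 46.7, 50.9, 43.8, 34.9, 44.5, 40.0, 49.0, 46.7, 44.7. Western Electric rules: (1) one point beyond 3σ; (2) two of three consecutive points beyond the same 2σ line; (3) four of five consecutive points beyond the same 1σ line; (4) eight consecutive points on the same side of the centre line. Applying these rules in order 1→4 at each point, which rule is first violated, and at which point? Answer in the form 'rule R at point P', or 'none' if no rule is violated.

rule 1 at point 5

Zone of each point (C = within 1σ̂, B = 1σ̂–2σ̂, A = 2σ̂–3σ̂, * = beyond 3σ̂; sign = side of CL): 1:+C, 2:+C, 3:+B, 4:-C, 5:-*, 6:-C, 7:-B, 8:+B, 9:+C, 10:-C
Rule 1 (one point beyond the 3σ limits) is satisfied at point 5.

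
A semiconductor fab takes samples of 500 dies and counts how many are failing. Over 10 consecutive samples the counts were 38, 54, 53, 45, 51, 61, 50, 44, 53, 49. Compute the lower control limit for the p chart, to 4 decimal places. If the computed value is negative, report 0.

p̄ = Σdᵢ / (k·n) = 498 / (10 × 500) = 0.09960
LCL = p̄ − 3·√(p̄(1−p̄)/n) = 0.09960 − 3 × 0.01339 = 0.05942

0.0594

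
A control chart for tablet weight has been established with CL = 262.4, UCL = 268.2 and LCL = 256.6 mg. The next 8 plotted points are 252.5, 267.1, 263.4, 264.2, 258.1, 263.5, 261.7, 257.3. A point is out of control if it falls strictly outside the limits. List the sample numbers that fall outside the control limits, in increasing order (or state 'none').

1

Compare each point to [256.6, 268.2]: sample 1 = 252.5 < LCL.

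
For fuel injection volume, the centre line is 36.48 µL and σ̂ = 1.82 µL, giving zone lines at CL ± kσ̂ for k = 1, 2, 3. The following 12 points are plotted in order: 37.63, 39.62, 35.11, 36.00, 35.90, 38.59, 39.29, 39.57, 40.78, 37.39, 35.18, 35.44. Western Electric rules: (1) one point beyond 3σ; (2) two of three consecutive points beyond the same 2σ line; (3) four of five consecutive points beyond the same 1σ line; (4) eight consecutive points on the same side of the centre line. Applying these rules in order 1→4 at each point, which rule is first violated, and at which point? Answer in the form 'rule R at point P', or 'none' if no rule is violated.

rule 3 at point 9

Zone of each point (C = within 1σ̂, B = 1σ̂–2σ̂, A = 2σ̂–3σ̂, * = beyond 3σ̂; sign = side of CL): 1:+C, 2:+B, 3:-C, 4:-C, 5:-C, 6:+B, 7:+B, 8:+B, 9:+A, 10:+C, 11:-C, 12:-C
Rule 3 (four of five consecutive points beyond the same 1σ limit) is satisfied at point 9.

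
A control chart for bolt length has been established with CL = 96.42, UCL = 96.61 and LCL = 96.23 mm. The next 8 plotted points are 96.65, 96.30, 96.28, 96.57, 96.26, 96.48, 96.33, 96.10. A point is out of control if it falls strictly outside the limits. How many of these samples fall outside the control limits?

2

Compare each point to [96.23, 96.61]: sample 1 = 96.65 > UCL; sample 8 = 96.10 < LCL.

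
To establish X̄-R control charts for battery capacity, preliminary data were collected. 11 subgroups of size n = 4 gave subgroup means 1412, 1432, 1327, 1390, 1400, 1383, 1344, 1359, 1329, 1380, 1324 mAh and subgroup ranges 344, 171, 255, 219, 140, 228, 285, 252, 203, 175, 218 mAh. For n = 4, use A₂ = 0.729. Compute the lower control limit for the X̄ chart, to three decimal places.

X̄̄ = (1412 + 1432 + 1327 + 1390 + 1400 + 1383 + 1344 + 1359 + 1329 + 1380 + 1324) / 11 = 15080.0000 / 11 = 1370.9091
R̄ = (344 + 171 + 255 + 219 + 140 + 228 + 285 + 252 + 203 + 175 + 218) / 11 = 2490.0000 / 11 = 226.3636
LCL = X̄̄ − A₂·R̄ = 1370.9091 − 0.729 × 226.3636 = 1205.8900

1205.890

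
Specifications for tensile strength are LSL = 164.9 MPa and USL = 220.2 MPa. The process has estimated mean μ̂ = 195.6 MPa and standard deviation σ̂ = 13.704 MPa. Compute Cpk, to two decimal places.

0.60

Cpu = (USL − μ̂) / (3σ̂) = (220.2 − 195.6) / (3 × 13.704) = 0.5984; Cpl = (μ̂ − LSL) / (3σ̂) = (195.6 − 164.9) / (3 × 13.704) = 0.7467; Cpk = min(Cpu, Cpl) = 0.5984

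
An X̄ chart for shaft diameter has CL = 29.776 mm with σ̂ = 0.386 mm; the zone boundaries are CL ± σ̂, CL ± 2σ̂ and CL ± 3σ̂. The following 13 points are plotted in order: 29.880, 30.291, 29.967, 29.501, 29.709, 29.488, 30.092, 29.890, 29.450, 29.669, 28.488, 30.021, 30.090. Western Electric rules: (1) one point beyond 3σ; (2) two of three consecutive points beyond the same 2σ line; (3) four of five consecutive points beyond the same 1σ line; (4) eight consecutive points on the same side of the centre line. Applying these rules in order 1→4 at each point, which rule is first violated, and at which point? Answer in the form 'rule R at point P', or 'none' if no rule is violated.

rule 1 at point 11

Zone of each point (C = within 1σ̂, B = 1σ̂–2σ̂, A = 2σ̂–3σ̂, * = beyond 3σ̂; sign = side of CL): 1:+C, 2:+B, 3:+C, 4:-C, 5:-C, 6:-C, 7:+C, 8:+C, 9:-C, 10:-C, 11:-*, 12:+C, 13:+C
Rule 1 (one point beyond the 3σ limits) is satisfied at point 11.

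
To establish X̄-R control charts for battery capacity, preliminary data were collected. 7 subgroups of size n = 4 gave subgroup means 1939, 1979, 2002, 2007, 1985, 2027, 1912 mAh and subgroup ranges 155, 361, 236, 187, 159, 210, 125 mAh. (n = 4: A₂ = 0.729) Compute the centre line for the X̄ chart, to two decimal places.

1978.71

X̄̄ = (1939 + 1979 + 2002 + 2007 + 1985 + 2027 + 1912) / 7 = 13851.0000 / 7 = 1978.7143
CL = X̄̄ = 1978.7143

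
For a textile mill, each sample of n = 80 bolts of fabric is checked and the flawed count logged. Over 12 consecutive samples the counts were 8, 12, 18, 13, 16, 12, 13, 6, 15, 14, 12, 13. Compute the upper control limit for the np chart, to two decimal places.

p̄ = Σdᵢ / (k·n) = 152 / (12 × 80) = 0.15833
UCL = np̄ + 3·√(np̄(1−p̄)) = 12.6667 + 3 × √(12.6667×0.84167) = 12.6667 + 3 × 3.2651 = 22.4621

22.46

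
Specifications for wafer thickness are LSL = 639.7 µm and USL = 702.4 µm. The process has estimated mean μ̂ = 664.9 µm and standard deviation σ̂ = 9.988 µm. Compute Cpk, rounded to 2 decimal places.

0.84

Cpu = (USL − μ̂) / (3σ̂) = (702.4 − 664.9) / (3 × 9.988) = 1.2515; Cpl = (μ̂ − LSL) / (3σ̂) = (664.9 − 639.7) / (3 × 9.988) = 0.8410; Cpk = min(Cpu, Cpl) = 0.8410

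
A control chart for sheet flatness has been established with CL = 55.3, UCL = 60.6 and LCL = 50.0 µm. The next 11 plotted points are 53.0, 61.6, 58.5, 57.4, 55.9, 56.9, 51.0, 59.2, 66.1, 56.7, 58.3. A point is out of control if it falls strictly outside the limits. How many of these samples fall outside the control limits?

2

Compare each point to [50.0, 60.6]: sample 2 = 61.6 > UCL; sample 9 = 66.1 > UCL.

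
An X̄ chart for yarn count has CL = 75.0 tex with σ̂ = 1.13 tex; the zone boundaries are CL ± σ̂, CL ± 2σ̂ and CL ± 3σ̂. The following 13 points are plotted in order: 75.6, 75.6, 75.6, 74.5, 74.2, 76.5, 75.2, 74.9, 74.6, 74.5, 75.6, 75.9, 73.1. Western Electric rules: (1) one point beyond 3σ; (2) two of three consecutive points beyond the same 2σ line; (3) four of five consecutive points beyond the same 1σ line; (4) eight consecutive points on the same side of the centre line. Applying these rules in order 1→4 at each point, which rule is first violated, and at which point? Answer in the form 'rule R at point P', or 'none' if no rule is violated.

none

Zone of each point (C = within 1σ̂, B = 1σ̂–2σ̂, A = 2σ̂–3σ̂, * = beyond 3σ̂; sign = side of CL): 1:+C, 2:+C, 3:+C, 4:-C, 5:-C, 6:+B, 7:+C, 8:-C, 9:-C, 10:-C, 11:+C, 12:+C, 13:-B
No rule fires across all 13 points.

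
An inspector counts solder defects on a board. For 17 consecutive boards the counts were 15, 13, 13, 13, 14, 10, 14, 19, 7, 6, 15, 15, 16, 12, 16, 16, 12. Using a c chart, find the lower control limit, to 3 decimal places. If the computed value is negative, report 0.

2.356

c̄ = (15 + 13 + 13 + 13 + 14 + 10 + 14 + 19 + 7 + 6 + 15 + 15 + 16 + 12 + 16 + 16 + 12) / 17 = 226 / 17 = 13.2941
LCL = c̄ − 3√c̄ = 13.2941 − 3 × 3.6461 = 2.3558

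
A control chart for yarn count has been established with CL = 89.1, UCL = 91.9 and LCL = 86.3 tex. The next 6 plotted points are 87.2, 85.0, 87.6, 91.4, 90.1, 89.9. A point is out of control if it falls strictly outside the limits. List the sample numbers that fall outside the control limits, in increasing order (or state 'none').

2

Compare each point to [86.3, 91.9]: sample 2 = 85.0 < LCL.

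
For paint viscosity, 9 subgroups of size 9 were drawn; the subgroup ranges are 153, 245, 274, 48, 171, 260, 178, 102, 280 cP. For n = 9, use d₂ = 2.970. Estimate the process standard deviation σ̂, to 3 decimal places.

64.010

R̄ = (153 + 245 + 274 + 48 + 171 + 260 + 178 + 102 + 280) / 9 = 190.1111
σ̂ = R̄ / d₂ = 190.1111 / 2.970 = 64.0105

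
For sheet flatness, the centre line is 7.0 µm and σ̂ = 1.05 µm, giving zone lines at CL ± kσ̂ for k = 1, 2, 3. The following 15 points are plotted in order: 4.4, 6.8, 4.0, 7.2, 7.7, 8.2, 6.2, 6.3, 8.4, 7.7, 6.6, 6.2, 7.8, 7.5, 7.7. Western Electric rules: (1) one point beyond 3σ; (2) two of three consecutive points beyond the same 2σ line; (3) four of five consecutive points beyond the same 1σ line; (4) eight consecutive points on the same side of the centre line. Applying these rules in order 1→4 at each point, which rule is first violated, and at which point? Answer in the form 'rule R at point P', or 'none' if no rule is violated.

Zone of each point (C = within 1σ̂, B = 1σ̂–2σ̂, A = 2σ̂–3σ̂, * = beyond 3σ̂; sign = side of CL): 1:-A, 2:-C, 3:-A, 4:+C, 5:+C, 6:+B, 7:-C, 8:-C, 9:+B, 10:+C, 11:-C, 12:-C, 13:+C, 14:+C, 15:+C
Rule 2 (two of three consecutive points beyond the same 2σ limit) is satisfied at point 3.

rule 2 at point 3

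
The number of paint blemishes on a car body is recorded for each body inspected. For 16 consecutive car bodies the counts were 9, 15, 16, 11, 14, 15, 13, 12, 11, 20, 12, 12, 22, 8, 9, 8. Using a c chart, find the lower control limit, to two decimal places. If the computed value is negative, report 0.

2.15

c̄ = (9 + 15 + 16 + 11 + 14 + 15 + 13 + 12 + 11 + 20 + 12 + 12 + 22 + 8 + 9 + 8) / 16 = 207 / 16 = 12.9375
LCL = c̄ − 3√c̄ = 12.9375 − 3 × 3.5969 = 2.1469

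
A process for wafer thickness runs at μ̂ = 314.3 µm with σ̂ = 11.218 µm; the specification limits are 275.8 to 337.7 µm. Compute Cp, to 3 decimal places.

0.920

Cp = (USL − LSL) / (6σ̂) = (337.7 − 275.8) / (6 × 11.218) = 61.9000 / 67.3080 = 0.9197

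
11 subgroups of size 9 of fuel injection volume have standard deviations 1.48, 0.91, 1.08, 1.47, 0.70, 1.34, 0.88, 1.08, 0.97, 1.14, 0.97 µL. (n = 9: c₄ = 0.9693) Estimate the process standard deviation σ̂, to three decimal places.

1.127

s̄ = (1.48 + 0.91 + 1.08 + 1.47 + 0.70 + 1.34 + 0.88 + 1.08 + 0.97 + 1.14 + 0.97) / 11 = 1.0927
σ̂ = s̄ / c₄ = 1.0927 / 0.9693 = 1.1273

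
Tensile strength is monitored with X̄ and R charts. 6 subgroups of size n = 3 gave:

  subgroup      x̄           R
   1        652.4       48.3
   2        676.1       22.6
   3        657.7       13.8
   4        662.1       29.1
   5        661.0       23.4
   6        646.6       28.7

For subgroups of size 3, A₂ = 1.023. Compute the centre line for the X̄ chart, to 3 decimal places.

659.317

X̄̄ = (652.4 + 676.1 + 657.7 + 662.1 + 661.0 + 646.6) / 6 = 3955.9000 / 6 = 659.3167
CL = X̄̄ = 659.3167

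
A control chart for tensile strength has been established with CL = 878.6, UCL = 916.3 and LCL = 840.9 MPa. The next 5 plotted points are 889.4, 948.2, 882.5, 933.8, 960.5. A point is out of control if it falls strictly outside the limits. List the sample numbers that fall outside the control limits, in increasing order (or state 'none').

Compare each point to [840.9, 916.3]: sample 2 = 948.2 > UCL; sample 4 = 933.8 > UCL; sample 5 = 960.5 > UCL.

2, 4, 5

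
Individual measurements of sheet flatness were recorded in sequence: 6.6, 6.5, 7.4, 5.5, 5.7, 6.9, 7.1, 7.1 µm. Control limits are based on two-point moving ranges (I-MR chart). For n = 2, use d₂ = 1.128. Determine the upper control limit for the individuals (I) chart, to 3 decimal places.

8.310

X̄ = (6.6 + 6.5 + 7.4 + 5.5 + 5.7 + 6.9 + 7.1 + 7.1) / 8 = 6.6000
Moving ranges: 0.1, 0.9, 1.9, 0.2, 1.2, 0.2, 0.0; M̄R̄ = 4.5000 / 7 = 0.6429
UCL = X̄ + 3·M̄R̄/d₂ = 6.6000 + 3 × 0.6429 / 1.128 = 8.3097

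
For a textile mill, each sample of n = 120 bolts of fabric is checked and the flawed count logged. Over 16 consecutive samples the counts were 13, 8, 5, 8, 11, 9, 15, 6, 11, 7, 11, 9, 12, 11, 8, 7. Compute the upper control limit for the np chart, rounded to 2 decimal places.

p̄ = Σdᵢ / (k·n) = 151 / (16 × 120) = 0.07865
UCL = np̄ + 3·√(np̄(1−p̄)) = 9.4375 + 3 × √(9.4375×0.92135) = 9.4375 + 3 × 2.9488 = 18.2838

18.28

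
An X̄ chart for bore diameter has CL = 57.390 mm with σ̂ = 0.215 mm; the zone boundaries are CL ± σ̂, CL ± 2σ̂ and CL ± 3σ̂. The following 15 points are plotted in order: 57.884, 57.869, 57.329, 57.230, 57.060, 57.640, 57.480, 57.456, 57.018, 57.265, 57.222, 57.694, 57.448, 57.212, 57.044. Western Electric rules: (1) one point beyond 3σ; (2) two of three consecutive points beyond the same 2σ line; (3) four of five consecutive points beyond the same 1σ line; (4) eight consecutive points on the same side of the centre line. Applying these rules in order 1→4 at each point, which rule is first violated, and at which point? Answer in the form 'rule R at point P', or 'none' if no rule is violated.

Zone of each point (C = within 1σ̂, B = 1σ̂–2σ̂, A = 2σ̂–3σ̂, * = beyond 3σ̂; sign = side of CL): 1:+A, 2:+A, 3:-C, 4:-C, 5:-B, 6:+B, 7:+C, 8:+C, 9:-B, 10:-C, 11:-C, 12:+B, 13:+C, 14:-C, 15:-B
Rule 2 (two of three consecutive points beyond the same 2σ limit) is satisfied at point 2.

rule 2 at point 2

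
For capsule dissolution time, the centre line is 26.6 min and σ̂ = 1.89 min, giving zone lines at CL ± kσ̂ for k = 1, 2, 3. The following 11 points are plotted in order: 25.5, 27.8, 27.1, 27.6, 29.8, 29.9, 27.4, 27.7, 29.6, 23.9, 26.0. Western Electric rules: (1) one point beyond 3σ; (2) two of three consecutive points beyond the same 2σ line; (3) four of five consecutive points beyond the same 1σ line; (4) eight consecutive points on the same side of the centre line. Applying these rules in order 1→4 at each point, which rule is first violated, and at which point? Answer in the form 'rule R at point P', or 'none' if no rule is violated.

rule 4 at point 9

Zone of each point (C = within 1σ̂, B = 1σ̂–2σ̂, A = 2σ̂–3σ̂, * = beyond 3σ̂; sign = side of CL): 1:-C, 2:+C, 3:+C, 4:+C, 5:+B, 6:+B, 7:+C, 8:+C, 9:+B, 10:-B, 11:-C
Rule 4 (eight consecutive points on the same side of the centre line) is satisfied at point 9.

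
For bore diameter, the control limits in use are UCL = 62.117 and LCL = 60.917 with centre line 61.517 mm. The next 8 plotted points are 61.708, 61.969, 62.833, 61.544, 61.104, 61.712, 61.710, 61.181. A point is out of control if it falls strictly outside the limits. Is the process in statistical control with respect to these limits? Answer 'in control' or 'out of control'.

out of control

Compare each point to [60.917, 62.117]: sample 3 = 62.833 > UCL.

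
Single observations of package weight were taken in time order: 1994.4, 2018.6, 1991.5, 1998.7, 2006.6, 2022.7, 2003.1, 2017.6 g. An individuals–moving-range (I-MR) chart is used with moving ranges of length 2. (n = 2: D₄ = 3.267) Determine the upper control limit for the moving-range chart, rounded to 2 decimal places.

Moving ranges: 24.2, 27.1, 7.2, 7.9, 16.1, 19.6, 14.5; M̄R̄ = 116.6000 / 7 = 16.6571
UCL_MR = D₄·M̄R̄ = 3.267 × 16.6571 = 54.4189

54.42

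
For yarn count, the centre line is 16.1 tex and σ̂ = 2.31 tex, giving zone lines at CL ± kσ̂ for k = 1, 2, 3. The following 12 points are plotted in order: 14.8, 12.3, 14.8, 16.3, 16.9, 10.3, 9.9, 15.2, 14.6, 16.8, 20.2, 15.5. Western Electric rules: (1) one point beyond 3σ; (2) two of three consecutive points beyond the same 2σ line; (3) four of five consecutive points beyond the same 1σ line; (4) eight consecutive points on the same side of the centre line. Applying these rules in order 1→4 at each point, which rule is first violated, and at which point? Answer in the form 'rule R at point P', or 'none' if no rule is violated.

rule 2 at point 7

Zone of each point (C = within 1σ̂, B = 1σ̂–2σ̂, A = 2σ̂–3σ̂, * = beyond 3σ̂; sign = side of CL): 1:-C, 2:-B, 3:-C, 4:+C, 5:+C, 6:-A, 7:-A, 8:-C, 9:-C, 10:+C, 11:+B, 12:-C
Rule 2 (two of three consecutive points beyond the same 2σ limit) is satisfied at point 7.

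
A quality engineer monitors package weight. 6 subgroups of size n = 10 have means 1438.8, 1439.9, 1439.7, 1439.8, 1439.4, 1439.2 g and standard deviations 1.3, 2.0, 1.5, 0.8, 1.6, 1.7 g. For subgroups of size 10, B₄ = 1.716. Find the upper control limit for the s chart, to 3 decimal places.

s̄ = (1.3 + 2.0 + 1.5 + 0.8 + 1.6 + 1.7) / 6 = 1.4833
UCL_s = B₄·s̄ = 1.716 × 1.4833 = 2.5454

2.545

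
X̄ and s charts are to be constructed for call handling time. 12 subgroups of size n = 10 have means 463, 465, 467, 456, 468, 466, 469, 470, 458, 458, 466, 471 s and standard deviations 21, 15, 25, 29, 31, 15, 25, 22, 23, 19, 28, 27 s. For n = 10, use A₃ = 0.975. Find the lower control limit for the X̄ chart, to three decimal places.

X̄̄ = (463 + 465 + 467 + 456 + 468 + 466 + 469 + 470 + 458 + 458 + 466 + 471) / 12 = 464.7500
s̄ = (21 + 15 + 25 + 29 + 31 + 15 + 25 + 22 + 23 + 19 + 28 + 27) / 12 = 23.3333
LCL = X̄̄ − A₃·s̄ = 464.7500 − 0.975 × 23.3333 = 442.0000

442.000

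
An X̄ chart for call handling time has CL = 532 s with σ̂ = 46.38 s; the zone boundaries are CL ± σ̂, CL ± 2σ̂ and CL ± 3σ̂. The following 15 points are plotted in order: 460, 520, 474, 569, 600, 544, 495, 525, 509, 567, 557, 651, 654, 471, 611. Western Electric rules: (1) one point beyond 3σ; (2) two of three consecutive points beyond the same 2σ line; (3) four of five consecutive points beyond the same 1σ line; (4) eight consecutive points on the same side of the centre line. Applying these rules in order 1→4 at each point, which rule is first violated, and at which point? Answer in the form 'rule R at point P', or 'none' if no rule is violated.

rule 2 at point 13

Zone of each point (C = within 1σ̂, B = 1σ̂–2σ̂, A = 2σ̂–3σ̂, * = beyond 3σ̂; sign = side of CL): 1:-B, 2:-C, 3:-B, 4:+C, 5:+B, 6:+C, 7:-C, 8:-C, 9:-C, 10:+C, 11:+C, 12:+A, 13:+A, 14:-B, 15:+B
Rule 2 (two of three consecutive points beyond the same 2σ limit) is satisfied at point 13.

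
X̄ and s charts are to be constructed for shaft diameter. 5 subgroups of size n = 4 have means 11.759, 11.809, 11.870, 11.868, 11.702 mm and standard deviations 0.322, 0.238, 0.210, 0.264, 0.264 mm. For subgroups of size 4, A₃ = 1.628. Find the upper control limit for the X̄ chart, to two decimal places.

12.22

X̄̄ = (11.759 + 11.809 + 11.870 + 11.868 + 11.702) / 5 = 11.8016
s̄ = (0.322 + 0.238 + 0.210 + 0.264 + 0.264) / 5 = 0.2596
UCL = X̄̄ + A₃·s̄ = 11.8016 + 1.628 × 0.2596 = 12.2242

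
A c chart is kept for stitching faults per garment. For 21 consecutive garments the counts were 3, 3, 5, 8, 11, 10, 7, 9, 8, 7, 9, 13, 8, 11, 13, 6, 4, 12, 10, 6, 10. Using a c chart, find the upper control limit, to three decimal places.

16.849

c̄ = (3 + 3 + 5 + 8 + 11 + 10 + 7 + 9 + 8 + 7 + 9 + 13 + 8 + 11 + 13 + 6 + 4 + 12 + 10 + 6 + 10) / 21 = 173 / 21 = 8.2381
UCL = c̄ + 3√c̄ = 8.2381 + 3 × √8.2381 = 8.2381 + 3 × 2.8702 = 16.8487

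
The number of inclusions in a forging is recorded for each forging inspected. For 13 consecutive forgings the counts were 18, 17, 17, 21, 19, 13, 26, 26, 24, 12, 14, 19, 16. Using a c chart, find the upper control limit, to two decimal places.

c̄ = (18 + 17 + 17 + 21 + 19 + 13 + 26 + 26 + 24 + 12 + 14 + 19 + 16) / 13 = 242 / 13 = 18.6154
UCL = c̄ + 3√c̄ = 18.6154 + 3 × √18.6154 = 18.6154 + 3 × 4.3146 = 31.5590

31.56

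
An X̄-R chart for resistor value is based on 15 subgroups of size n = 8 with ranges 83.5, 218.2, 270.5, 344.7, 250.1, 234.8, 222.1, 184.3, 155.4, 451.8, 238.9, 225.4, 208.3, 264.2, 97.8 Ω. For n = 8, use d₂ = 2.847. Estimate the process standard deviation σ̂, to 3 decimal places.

R̄ = (83.5 + 218.2 + 270.5 + 344.7 + 250.1 + 234.8 + 222.1 + 184.3 + 155.4 + 451.8 + 238.9 + 225.4 + 208.3 + 264.2 + 97.8) / 15 = 230.0000
σ̂ = R̄ / d₂ = 230.0000 / 2.847 = 80.7868

80.787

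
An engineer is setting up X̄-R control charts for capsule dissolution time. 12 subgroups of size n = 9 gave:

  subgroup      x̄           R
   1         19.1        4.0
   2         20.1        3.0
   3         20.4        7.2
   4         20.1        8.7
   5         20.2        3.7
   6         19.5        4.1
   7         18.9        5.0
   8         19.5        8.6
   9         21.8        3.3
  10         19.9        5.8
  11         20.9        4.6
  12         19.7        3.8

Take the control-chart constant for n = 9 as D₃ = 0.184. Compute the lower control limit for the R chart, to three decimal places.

0.948

R̄ = (4.0 + 3.0 + 7.2 + 8.7 + 3.7 + 4.1 + 5.0 + 8.6 + 3.3 + 5.8 + 4.6 + 3.8) / 12 = 61.8000 / 12 = 5.1500
LCL_R = D₃·R̄ = 0.184 × 5.1500 = 0.9476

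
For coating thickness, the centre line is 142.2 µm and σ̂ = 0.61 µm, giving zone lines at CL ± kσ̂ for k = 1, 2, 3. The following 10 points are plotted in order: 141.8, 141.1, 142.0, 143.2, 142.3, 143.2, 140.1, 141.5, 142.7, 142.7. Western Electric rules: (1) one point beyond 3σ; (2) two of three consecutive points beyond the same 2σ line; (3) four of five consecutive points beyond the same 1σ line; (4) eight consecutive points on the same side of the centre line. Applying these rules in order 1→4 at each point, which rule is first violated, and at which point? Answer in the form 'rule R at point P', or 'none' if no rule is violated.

Zone of each point (C = within 1σ̂, B = 1σ̂–2σ̂, A = 2σ̂–3σ̂, * = beyond 3σ̂; sign = side of CL): 1:-C, 2:-B, 3:-C, 4:+B, 5:+C, 6:+B, 7:-*, 8:-B, 9:+C, 10:+C
Rule 1 (one point beyond the 3σ limits) is satisfied at point 7.

rule 1 at point 7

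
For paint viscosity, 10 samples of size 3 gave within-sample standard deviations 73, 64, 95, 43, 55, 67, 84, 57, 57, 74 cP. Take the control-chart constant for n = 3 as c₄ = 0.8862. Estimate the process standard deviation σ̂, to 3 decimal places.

75.491

s̄ = (73 + 64 + 95 + 43 + 55 + 67 + 84 + 57 + 57 + 74) / 10 = 66.9000
σ̂ = s̄ / c₄ = 66.9000 / 0.8862 = 75.4909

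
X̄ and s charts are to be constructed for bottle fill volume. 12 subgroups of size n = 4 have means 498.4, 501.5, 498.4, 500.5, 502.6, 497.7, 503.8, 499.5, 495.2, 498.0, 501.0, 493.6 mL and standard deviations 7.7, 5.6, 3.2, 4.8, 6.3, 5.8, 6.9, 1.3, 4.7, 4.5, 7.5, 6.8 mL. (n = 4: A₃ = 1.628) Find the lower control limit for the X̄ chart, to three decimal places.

X̄̄ = (498.4 + 501.5 + 498.4 + 500.5 + 502.6 + 497.7 + 503.8 + 499.5 + 495.2 + 498.0 + 501.0 + 493.6) / 12 = 499.1833
s̄ = (7.7 + 5.6 + 3.2 + 4.8 + 6.3 + 5.8 + 6.9 + 1.3 + 4.7 + 4.5 + 7.5 + 6.8) / 12 = 5.4250
LCL = X̄̄ − A₃·s̄ = 499.1833 − 1.628 × 5.4250 = 490.3514

490.351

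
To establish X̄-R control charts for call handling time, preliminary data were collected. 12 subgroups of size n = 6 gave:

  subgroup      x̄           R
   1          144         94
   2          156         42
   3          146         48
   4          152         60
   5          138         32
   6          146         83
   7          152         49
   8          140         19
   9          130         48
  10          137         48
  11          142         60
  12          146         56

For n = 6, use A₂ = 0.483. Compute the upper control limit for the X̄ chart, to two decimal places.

169.80

X̄̄ = (144 + 156 + 146 + 152 + 138 + 146 + 152 + 140 + 130 + 137 + 142 + 146) / 12 = 1729.0000 / 12 = 144.0833
R̄ = (94 + 42 + 48 + 60 + 32 + 83 + 49 + 19 + 48 + 48 + 60 + 56) / 12 = 639.0000 / 12 = 53.2500
UCL = X̄̄ + A₂·R̄ = 144.0833 + 0.483 × 53.2500 = 169.8031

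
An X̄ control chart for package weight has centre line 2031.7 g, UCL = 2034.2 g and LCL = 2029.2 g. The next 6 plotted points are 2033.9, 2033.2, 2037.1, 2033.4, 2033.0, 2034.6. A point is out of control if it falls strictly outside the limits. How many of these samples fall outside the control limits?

2

Compare each point to [2029.2, 2034.2]: sample 3 = 2037.1 > UCL; sample 6 = 2034.6 > UCL.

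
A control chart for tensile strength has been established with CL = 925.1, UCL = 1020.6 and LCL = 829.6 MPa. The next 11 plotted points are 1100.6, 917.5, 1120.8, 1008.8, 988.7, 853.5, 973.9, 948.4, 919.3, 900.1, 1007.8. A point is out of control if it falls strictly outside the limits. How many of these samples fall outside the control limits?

2

Compare each point to [829.6, 1020.6]: sample 1 = 1100.6 > UCL; sample 3 = 1120.8 > UCL.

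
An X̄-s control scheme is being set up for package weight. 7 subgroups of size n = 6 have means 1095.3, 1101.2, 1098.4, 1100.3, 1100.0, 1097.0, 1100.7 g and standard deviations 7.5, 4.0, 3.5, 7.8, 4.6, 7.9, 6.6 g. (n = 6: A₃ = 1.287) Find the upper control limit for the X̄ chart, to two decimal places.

X̄̄ = (1095.3 + 1101.2 + 1098.4 + 1100.3 + 1100.0 + 1097.0 + 1100.7) / 7 = 1098.9857
s̄ = (7.5 + 4.0 + 3.5 + 7.8 + 4.6 + 7.9 + 6.6) / 7 = 5.9857
UCL = X̄̄ + A₃·s̄ = 1098.9857 + 1.287 × 5.9857 = 1106.6893

1106.69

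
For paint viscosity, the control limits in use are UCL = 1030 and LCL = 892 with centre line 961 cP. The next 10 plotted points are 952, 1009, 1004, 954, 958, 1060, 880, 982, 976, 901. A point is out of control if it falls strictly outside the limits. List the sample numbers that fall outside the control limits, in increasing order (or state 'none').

Compare each point to [892, 1030]: sample 6 = 1060 > UCL; sample 7 = 880 < LCL.

6, 7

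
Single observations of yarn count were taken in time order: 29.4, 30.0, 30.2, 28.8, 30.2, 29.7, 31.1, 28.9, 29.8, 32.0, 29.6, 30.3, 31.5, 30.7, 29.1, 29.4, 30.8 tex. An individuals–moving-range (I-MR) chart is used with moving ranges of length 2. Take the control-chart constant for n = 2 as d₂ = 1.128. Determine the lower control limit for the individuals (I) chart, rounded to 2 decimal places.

X̄ = (29.4 + 30.0 + 30.2 + 28.8 + 30.2 + 29.7 + 31.1 + 28.9 + 29.8 + 32.0 + 29.6 + 30.3 + 31.5 + 30.7 + 29.1 + 29.4 + 30.8) / 17 = 30.0882
Moving ranges: 0.6, 0.2, 1.4, 1.4, 0.5, 1.4, 2.2, 0.9, 2.2, 2.4, 0.7, 1.2, 0.8, 1.6, 0.3, 1.4; M̄R̄ = 19.2000 / 16 = 1.2000
LCL = X̄ − 3·M̄R̄/d₂ = 30.0882 − 3 × 1.2000 / 1.128 = 26.8967

26.90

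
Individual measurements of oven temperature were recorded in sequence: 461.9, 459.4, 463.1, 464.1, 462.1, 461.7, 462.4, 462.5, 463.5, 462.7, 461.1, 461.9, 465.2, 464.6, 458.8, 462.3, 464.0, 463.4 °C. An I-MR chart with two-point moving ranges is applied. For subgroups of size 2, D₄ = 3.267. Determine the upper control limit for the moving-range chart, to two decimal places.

Moving ranges: 2.5, 3.7, 1.0, 2.0, 0.4, 0.7, 0.1, 1.0, 0.8, 1.6, 0.8, 3.3, 0.6, 5.8, 3.5, 1.7, 0.6; M̄R̄ = 30.1000 / 17 = 1.7706
UCL_MR = D₄·M̄R̄ = 3.267 × 1.7706 = 5.7845

5.78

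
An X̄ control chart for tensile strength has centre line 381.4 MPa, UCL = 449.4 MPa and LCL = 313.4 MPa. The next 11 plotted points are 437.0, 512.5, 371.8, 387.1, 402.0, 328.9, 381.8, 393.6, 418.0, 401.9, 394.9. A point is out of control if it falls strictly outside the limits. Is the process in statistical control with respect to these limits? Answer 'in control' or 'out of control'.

out of control

Compare each point to [313.4, 449.4]: sample 2 = 512.5 > UCL.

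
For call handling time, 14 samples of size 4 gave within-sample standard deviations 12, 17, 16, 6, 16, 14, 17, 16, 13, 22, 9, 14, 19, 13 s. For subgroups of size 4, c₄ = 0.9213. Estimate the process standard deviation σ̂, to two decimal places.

s̄ = (12 + 17 + 16 + 6 + 16 + 14 + 17 + 16 + 13 + 22 + 9 + 14 + 19 + 13) / 14 = 14.5714
σ̂ = s̄ / c₄ = 14.5714 / 0.9213 = 15.8162

15.82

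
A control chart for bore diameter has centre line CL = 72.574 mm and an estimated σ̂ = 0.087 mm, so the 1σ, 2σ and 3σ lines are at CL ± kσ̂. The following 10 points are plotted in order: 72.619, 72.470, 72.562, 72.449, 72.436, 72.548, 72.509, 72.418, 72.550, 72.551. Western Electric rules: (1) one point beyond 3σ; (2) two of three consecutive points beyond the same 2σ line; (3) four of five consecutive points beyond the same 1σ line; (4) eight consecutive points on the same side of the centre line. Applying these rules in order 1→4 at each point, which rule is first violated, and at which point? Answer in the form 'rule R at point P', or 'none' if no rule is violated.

Zone of each point (C = within 1σ̂, B = 1σ̂–2σ̂, A = 2σ̂–3σ̂, * = beyond 3σ̂; sign = side of CL): 1:+C, 2:-B, 3:-C, 4:-B, 5:-B, 6:-C, 7:-C, 8:-B, 9:-C, 10:-C
Rule 4 (eight consecutive points on the same side of the centre line) is satisfied at point 9.

rule 4 at point 9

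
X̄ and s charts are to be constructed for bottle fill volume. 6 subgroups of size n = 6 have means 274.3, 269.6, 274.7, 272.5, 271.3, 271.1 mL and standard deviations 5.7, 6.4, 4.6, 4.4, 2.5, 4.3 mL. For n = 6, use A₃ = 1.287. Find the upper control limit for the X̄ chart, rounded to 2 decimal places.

278.23

X̄̄ = (274.3 + 269.6 + 274.7 + 272.5 + 271.3 + 271.1) / 6 = 272.2500
s̄ = (5.7 + 6.4 + 4.6 + 4.4 + 2.5 + 4.3) / 6 = 4.6500
UCL = X̄̄ + A₃·s̄ = 272.2500 + 1.287 × 4.6500 = 278.2346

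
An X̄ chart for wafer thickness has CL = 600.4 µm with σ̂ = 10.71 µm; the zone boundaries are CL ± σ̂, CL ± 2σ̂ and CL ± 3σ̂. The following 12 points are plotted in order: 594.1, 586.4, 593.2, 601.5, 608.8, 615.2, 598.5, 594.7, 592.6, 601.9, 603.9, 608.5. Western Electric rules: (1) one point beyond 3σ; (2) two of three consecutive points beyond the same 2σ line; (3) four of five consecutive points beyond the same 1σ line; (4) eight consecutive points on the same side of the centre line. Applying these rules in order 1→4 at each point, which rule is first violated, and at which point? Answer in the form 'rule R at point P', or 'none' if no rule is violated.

none

Zone of each point (C = within 1σ̂, B = 1σ̂–2σ̂, A = 2σ̂–3σ̂, * = beyond 3σ̂; sign = side of CL): 1:-C, 2:-B, 3:-C, 4:+C, 5:+C, 6:+B, 7:-C, 8:-C, 9:-C, 10:+C, 11:+C, 12:+C
No rule fires across all 12 points.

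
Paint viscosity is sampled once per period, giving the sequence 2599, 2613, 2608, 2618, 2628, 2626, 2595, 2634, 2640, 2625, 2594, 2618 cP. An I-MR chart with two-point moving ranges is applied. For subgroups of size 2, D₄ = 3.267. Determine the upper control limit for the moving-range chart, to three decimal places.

55.539

Moving ranges: 14, 5, 10, 10, 2, 31, 39, 6, 15, 31, 24; M̄R̄ = 187.0000 / 11 = 17.0000
UCL_MR = D₄·M̄R̄ = 3.267 × 17.0000 = 55.5390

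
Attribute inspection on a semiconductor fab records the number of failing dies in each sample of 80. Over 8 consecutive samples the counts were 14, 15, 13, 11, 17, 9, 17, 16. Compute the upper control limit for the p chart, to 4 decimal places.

p̄ = Σdᵢ / (k·n) = 112 / (8 × 80) = 0.17500
UCL = p̄ + 3·√(p̄(1−p̄)/n) = 0.17500 + 3 × √(0.17500×0.82500/80) = 0.17500 + 3 × 0.04248 = 0.30244

0.3024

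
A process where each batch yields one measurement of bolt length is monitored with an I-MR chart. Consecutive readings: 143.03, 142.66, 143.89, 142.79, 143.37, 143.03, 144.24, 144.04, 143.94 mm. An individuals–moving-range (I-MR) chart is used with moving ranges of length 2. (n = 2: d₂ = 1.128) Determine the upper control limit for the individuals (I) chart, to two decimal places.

X̄ = (143.03 + 142.66 + 143.89 + 142.79 + 143.37 + 143.03 + 144.24 + 144.04 + 143.94) / 9 = 143.4433
Moving ranges: 0.37, 1.23, 1.10, 0.58, 0.34, 1.21, 0.20, 0.10; M̄R̄ = 5.1300 / 8 = 0.6412
UCL = X̄ + 3·M̄R̄/d₂ = 143.4433 + 3 × 0.6412 / 1.128 = 145.1488

145.15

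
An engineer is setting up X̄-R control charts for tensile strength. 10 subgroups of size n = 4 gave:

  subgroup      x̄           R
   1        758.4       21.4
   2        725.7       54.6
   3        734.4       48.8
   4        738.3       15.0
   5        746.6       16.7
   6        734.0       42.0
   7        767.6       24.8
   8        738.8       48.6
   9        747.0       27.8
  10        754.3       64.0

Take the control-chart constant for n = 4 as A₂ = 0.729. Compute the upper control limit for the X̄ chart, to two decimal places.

771.02

X̄̄ = (758.4 + 725.7 + 734.4 + 738.3 + 746.6 + 734.0 + 767.6 + 738.8 + 747.0 + 754.3) / 10 = 7445.1000 / 10 = 744.5100
R̄ = (21.4 + 54.6 + 48.8 + 15.0 + 16.7 + 42.0 + 24.8 + 48.6 + 27.8 + 64.0) / 10 = 363.7000 / 10 = 36.3700
UCL = X̄̄ + A₂·R̄ = 744.5100 + 0.729 × 36.3700 = 771.0237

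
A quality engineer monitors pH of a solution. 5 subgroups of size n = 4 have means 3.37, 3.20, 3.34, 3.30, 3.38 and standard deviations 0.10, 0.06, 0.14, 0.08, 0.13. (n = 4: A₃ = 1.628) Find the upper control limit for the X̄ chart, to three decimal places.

3.484

X̄̄ = (3.37 + 3.20 + 3.34 + 3.30 + 3.38) / 5 = 3.3180
s̄ = (0.10 + 0.06 + 0.14 + 0.08 + 0.13) / 5 = 0.1020
UCL = X̄̄ + A₃·s̄ = 3.3180 + 1.628 × 0.1020 = 3.4841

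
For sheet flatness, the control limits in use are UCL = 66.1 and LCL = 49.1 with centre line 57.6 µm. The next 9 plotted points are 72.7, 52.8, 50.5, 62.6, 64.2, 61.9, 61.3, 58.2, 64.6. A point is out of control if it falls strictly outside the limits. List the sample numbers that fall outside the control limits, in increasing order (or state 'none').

Compare each point to [49.1, 66.1]: sample 1 = 72.7 > UCL.

1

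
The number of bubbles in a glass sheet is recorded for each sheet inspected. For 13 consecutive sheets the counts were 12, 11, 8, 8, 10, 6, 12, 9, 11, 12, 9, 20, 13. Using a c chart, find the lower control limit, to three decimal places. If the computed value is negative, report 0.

0.966

c̄ = (12 + 11 + 8 + 8 + 10 + 6 + 12 + 9 + 11 + 12 + 9 + 20 + 13) / 13 = 141 / 13 = 10.8462
LCL = c̄ − 3√c̄ = 10.8462 − 3 × 3.2933 = 0.9661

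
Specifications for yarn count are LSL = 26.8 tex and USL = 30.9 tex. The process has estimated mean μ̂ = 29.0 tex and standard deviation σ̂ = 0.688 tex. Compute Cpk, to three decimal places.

0.921

Cpu = (USL − μ̂) / (3σ̂) = (30.9 − 29.0) / (3 × 0.688) = 0.9205; Cpl = (μ̂ − LSL) / (3σ̂) = (29.0 − 26.8) / (3 × 0.688) = 1.0659; Cpk = min(Cpu, Cpl) = 0.9205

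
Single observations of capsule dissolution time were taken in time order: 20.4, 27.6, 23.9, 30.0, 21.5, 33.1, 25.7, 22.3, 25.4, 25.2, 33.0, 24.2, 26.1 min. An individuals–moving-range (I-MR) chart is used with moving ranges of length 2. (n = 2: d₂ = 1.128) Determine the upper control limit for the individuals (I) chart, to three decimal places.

41.478

X̄ = (20.4 + 27.6 + 23.9 + 30.0 + 21.5 + 33.1 + 25.7 + 22.3 + 25.4 + 25.2 + 33.0 + 24.2 + 26.1) / 13 = 26.0308
Moving ranges: 7.2, 3.7, 6.1, 8.5, 11.6, 7.4, 3.4, 3.1, 0.2, 7.8, 8.8, 1.9; M̄R̄ = 69.7000 / 12 = 5.8083
UCL = X̄ + 3·M̄R̄/d₂ = 26.0308 + 3 × 5.8083 / 1.128 = 41.4785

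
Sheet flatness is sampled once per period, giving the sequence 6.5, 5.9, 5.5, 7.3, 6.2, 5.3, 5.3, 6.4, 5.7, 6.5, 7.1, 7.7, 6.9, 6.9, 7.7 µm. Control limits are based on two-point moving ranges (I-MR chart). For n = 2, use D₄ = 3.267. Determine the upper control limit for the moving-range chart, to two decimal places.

Moving ranges: 0.6, 0.4, 1.8, 1.1, 0.9, 0.0, 1.1, 0.7, 0.8, 0.6, 0.6, 0.8, 0.0, 0.8; M̄R̄ = 10.2000 / 14 = 0.7286
UCL_MR = D₄·M̄R̄ = 3.267 × 0.7286 = 2.3802

2.38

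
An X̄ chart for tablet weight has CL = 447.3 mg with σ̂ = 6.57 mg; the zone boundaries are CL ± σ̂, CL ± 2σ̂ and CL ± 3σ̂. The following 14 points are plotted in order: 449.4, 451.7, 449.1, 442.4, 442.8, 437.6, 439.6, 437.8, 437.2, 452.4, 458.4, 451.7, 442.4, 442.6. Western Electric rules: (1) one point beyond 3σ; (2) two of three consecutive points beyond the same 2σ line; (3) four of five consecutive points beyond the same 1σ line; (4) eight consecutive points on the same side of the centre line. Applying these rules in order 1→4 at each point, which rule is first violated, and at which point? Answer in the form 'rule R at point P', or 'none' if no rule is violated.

rule 3 at point 9

Zone of each point (C = within 1σ̂, B = 1σ̂–2σ̂, A = 2σ̂–3σ̂, * = beyond 3σ̂; sign = side of CL): 1:+C, 2:+C, 3:+C, 4:-C, 5:-C, 6:-B, 7:-B, 8:-B, 9:-B, 10:+C, 11:+B, 12:+C, 13:-C, 14:-C
Rule 3 (four of five consecutive points beyond the same 1σ limit) is satisfied at point 9.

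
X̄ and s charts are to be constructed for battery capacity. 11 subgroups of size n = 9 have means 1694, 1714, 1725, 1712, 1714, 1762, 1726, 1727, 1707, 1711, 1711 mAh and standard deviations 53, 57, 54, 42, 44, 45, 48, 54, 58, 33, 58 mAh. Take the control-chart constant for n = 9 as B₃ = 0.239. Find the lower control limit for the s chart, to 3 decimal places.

s̄ = (53 + 57 + 54 + 42 + 44 + 45 + 48 + 54 + 58 + 33 + 58) / 11 = 49.6364
LCL_s = B₃·s̄ = 0.239 × 49.6364 = 11.8631

11.863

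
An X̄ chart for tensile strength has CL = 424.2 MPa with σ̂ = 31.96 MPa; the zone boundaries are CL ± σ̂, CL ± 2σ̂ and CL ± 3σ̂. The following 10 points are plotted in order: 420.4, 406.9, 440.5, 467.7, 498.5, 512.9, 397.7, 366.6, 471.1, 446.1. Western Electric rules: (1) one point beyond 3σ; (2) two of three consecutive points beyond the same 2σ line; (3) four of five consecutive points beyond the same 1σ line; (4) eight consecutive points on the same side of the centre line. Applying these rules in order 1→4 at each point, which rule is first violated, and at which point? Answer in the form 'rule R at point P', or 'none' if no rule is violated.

Zone of each point (C = within 1σ̂, B = 1σ̂–2σ̂, A = 2σ̂–3σ̂, * = beyond 3σ̂; sign = side of CL): 1:-C, 2:-C, 3:+C, 4:+B, 5:+A, 6:+A, 7:-C, 8:-B, 9:+B, 10:+C
Rule 2 (two of three consecutive points beyond the same 2σ limit) is satisfied at point 6.

rule 2 at point 6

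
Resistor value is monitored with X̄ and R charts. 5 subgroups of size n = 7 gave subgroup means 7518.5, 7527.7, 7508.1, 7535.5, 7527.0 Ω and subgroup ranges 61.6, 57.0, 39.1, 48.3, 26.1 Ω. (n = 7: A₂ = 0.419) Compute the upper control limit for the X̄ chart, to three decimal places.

X̄̄ = (7518.5 + 7527.7 + 7508.1 + 7535.5 + 7527.0) / 5 = 37616.8000 / 5 = 7523.3600
R̄ = (61.6 + 57.0 + 39.1 + 48.3 + 26.1) / 5 = 232.1000 / 5 = 46.4200
UCL = X̄̄ + A₂·R̄ = 7523.3600 + 0.419 × 46.4200 = 7542.8100

7542.810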